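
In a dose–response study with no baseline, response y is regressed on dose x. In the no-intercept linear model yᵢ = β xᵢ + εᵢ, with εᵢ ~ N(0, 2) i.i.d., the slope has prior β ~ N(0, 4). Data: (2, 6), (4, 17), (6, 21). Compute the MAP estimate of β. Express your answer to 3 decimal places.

β̂_MAP = 3.646

log p(β | y) = −Σ(yᵢ − βxᵢ)²/(2·2) − β²/(2·4) + const.
Setting the derivative to zero: Σxᵢ(yᵢ − βxᵢ)/2 − β/4 = 0, so β = Σxᵢyᵢ / (Σxᵢ² + σ²/τ²).
Σxᵢyᵢ = 2·6 + 4·17 + 6·21 = 206; Σxᵢ² = 56; σ²/τ² = 0.5.
β̂_MAP = 206 / (56 + 0.5) = 206/56.5 ≈ 3.646.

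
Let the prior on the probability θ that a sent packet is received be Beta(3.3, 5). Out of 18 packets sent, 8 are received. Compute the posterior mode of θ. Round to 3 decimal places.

Prior: Beta(3.3, 5).
Data: 8 successes in 18 trials. The binomial likelihood contributes θ^8(1−θ)^10, so the posterior is Beta(3.3+8, 5+10) = Beta(11.3, 15).
For Beta(a, b) with a, b > 1 the mode is (a−1)/(a+b−2) = 10.3/24.3 ≈ 0.424.

θ̂_MAP = 0.424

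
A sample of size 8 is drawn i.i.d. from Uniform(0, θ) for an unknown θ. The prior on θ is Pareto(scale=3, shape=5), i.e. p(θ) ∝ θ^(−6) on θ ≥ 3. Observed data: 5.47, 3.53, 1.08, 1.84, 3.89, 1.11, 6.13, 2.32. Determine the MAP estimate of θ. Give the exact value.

The Uniform(0, θ) likelihood is θ^(−n) for θ ≥ max(xᵢ), zero otherwise. Here max(xᵢ) = 6.13.
Posterior ∝ θ^(−6) · θ^(−8) = θ^(−14) on θ ≥ max(3, 6.13) = 6.13.
This density is strictly decreasing in θ, so the posterior mode lies at the lower boundary of the support.

θ̂_MAP = 6.13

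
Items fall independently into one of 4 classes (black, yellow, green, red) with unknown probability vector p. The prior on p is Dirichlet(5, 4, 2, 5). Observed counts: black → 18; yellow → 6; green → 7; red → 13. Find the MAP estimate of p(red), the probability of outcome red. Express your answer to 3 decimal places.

MAP estimate of p(red) = 0.304

The posterior is Dirichlet(αᵢ + nᵢ) = Dirichlet(23, 10, 9, 18).
For a Dirichlet(a₁,…,a_K) with all aᵢ > 1, the mode has j-th component (aⱼ − 1)/(Σaᵢ − K).
Here Σaᵢ = 60 and K = 4, so p(red) = (18 − 1)/(60 − 4) = 17/56 ≈ 0.304.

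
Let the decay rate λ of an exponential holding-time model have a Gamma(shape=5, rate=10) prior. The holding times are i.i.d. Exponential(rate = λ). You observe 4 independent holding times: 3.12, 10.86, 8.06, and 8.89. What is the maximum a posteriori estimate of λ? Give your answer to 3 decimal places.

The Exponential(rate=λ) likelihood is ∝ λ^n e^(−λΣtᵢ). Here n = 4 and Σtᵢ = 3.12 + 10.86 + 8.06 + 8.89 = 30.93.
Posterior ∝ λ^4e^(−10λ) · λ^4e^(−30.93λ) = λ^8e^(−40.93λ), i.e. Gamma(9, 40.93).
Mode = (a−1)/b = 8/40.93 ≈ 0.195.

λ̂_MAP = 0.195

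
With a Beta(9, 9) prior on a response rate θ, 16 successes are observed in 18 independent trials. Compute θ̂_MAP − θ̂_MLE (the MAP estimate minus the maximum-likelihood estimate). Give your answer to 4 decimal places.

Posterior is Beta(25, 11); MAP = (25−1)/(36−2) = 24/34 ≈ 0.70588.
MLE ignores the prior: θ̂_MLE = k/n = 16/18 ≈ 0.88889.
Difference = 24/34 − 16/18 = -28/153 ≈ -0.1830.

MAP − MLE = -0.1830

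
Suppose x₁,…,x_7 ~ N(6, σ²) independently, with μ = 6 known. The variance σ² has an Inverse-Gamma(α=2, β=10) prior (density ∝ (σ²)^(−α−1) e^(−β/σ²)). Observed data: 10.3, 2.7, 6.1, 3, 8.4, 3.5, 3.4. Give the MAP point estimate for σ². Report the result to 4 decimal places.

Sum of squared deviations about the known mean: SS = (10.3−6)² + (2.7−6)² + (6.1−6)² + (3−6)² + (8.4−6)² + (3.5−6)² + (3.4−6)² = 57.16.
The Normal likelihood contributes (σ²)^(−n/2) exp(−SS/(2σ²)), so the posterior is Inverse-Gamma(α + n/2, β + SS/2) = Inverse-Gamma(5.5, 38.58).
The mode of Inverse-Gamma(a, b) is b/(a+1) = 38.58/6.5 ≈ 5.9354.

σ̂²_MAP = 5.9354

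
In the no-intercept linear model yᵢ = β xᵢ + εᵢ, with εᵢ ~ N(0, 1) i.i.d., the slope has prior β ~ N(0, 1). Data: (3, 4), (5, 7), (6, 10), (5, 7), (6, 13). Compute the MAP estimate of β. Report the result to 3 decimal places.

log p(β | y) = −Σ(yᵢ − βxᵢ)²/(2·1) − β²/(2·1) + const.
Setting the derivative to zero: Σxᵢ(yᵢ − βxᵢ)/1 − β/1 = 0, so β = Σxᵢyᵢ / (Σxᵢ² + σ²/τ²).
Σxᵢyᵢ = 3·4 + 5·7 + 6·10 + 5·7 + 6·13 = 220; Σxᵢ² = 131; σ²/τ² = 1.
β̂_MAP = 220 / (131 + 1) = 220/132 ≈ 1.667.

β̂_MAP = 1.667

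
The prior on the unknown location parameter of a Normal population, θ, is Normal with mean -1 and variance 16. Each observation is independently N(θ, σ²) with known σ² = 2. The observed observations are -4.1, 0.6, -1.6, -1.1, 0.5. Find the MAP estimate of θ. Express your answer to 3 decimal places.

θ̂_MAP = -1.137

n = 5; x̄ = ((-4.1) + 0.6 + (-1.6) + (-1.1) + 0.5)/5 = -5.7/5 = -1.14.
For a Normal prior and Normal likelihood with known variance, the posterior is Normal; its mode equals its mean, the precision-weighted average.
Prior precision 1/σ₀² = 1/16 = 0.0625; data precision n/σ² = 5/2 = 2.5.
θ̂ = (0.0625·(-1) + 2.5·(-1.14)) / (0.0625 + 2.5) = (-2.9125)/2.5625 = -233/205 ≈ -1.137.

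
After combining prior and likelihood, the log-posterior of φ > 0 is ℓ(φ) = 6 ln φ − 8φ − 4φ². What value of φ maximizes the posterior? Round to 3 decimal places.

φ̂_MAP = 0.500

ℓ'(φ) = 6/φ − 8 − 8φ. Setting this to zero and multiplying by φ: 8φ² + 8φ − 6 = 0.
φ = (−8 + √(8² + 4·8·6)) / (2·8) = (−8 + √256) / 16 = (−8 + 16)/16 = 1/2.
ℓ''(φ) = −6/φ² − 8 < 0, confirming a maximum.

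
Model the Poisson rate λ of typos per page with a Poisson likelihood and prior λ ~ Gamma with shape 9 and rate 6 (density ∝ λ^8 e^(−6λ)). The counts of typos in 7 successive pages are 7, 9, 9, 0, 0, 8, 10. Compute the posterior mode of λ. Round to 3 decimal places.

Σxᵢ = 7+9+9+0+0+8+10 = 43, with n = 7.
Posterior ∝ λ^8e^(−6λ) · λ^43e^(−7λ) = λ^51e^(−13λ), i.e. Gamma(shape=52, rate=13).
The mode of a Gamma(a, b) with a ≥ 1 (shape–rate) is (a−1)/b = 51/13 ≈ 3.923.

λ̂_MAP = 3.923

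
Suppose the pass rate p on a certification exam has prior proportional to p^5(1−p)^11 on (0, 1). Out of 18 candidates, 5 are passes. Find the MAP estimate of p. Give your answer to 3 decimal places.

The prior density ∝ p^5(1−p)^11 is the kernel of Beta(6, 12).
Data: 5 successes in 18 trials. The binomial likelihood contributes p^5(1−p)^13, so the posterior is Beta(6+5, 12+13) = Beta(11, 25).
For Beta(a, b) with a, b > 1 the mode is (a−1)/(a+b−2) = 10/34 ≈ 0.294.

p̂_MAP = 0.294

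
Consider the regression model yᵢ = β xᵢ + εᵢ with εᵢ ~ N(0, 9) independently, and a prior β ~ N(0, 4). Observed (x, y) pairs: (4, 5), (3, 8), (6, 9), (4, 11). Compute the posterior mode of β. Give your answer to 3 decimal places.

β̂_MAP = 1.792

log p(β | y) = −Σ(yᵢ − βxᵢ)²/(2·9) − β²/(2·4) + const.
Setting the derivative to zero: Σxᵢ(yᵢ − βxᵢ)/9 − β/4 = 0, so β = Σxᵢyᵢ / (Σxᵢ² + σ²/τ²).
Σxᵢyᵢ = 4·5 + 3·8 + 6·9 + 4·11 = 142; Σxᵢ² = 77; σ²/τ² = 2.25.
β̂_MAP = 142 / (77 + 2.25) = 142/79.25 ≈ 1.792.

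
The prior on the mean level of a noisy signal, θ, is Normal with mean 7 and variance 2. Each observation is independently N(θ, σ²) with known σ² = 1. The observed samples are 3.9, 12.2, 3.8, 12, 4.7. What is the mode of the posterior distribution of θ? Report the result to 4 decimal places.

n = 5; x̄ = (3.9 + 12.2 + 3.8 + 12 + 4.7)/5 = 36.6/5 = 7.32.
For a Normal prior and Normal likelihood with known variance, the posterior is Normal; its mode equals its mean, the precision-weighted average.
Prior precision 1/σ₀² = 1/2 = 0.5; data precision n/σ² = 5/1 = 5.
θ̂ = (0.5·7 + 5·7.32) / (0.5 + 5) = 40.1/5.5 = 401/55 ≈ 7.2909.

θ̂_MAP = 7.2909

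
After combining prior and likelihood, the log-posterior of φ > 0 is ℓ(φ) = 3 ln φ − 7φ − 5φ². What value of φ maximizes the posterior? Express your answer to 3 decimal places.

φ̂_MAP = 0.300

ℓ'(φ) = 3/φ − 7 − 10φ. Setting this to zero and multiplying by φ: 10φ² + 7φ − 3 = 0.
φ = (−7 + √(7² + 4·10·3)) / (2·10) = (−7 + √169) / 20 = (−7 + 13)/20 = 3/10.
ℓ''(φ) = −3/φ² − 10 < 0, confirming a maximum.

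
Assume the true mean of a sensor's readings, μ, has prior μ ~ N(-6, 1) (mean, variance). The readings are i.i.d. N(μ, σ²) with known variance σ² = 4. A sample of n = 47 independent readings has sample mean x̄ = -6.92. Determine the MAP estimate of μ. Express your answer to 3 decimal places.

n = 47, x̄ = -6.92.
For a Normal prior and Normal likelihood with known variance, the posterior is Normal; its mode equals its mean, the precision-weighted average.
Prior precision 1/σ₀² = 1/1 = 1; data precision n/σ² = 47/4 = 11.75.
μ̂ = (1·(-6) + 11.75·(-6.92)) / (1 + 11.75) = (-87.31)/12.75 = -8731/1275 ≈ -6.848.

μ̂_MAP = -6.848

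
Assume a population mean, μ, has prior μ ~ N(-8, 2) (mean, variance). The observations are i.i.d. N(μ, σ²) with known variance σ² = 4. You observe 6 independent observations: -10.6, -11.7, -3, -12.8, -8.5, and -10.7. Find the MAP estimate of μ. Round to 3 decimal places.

n = 6; x̄ = ((-10.6) + (-11.7) + (-3) + (-12.8) + (-8.5) + (-10.7))/6 = -57.3/6 = -9.55.
For a Normal prior and Normal likelihood with known variance, the posterior is Normal; its mode equals its mean, the precision-weighted average.
Prior precision 1/σ₀² = 1/2 = 0.5; data precision n/σ² = 6/4 = 1.5.
μ̂ = (0.5·(-8) + 1.5·(-9.55)) / (0.5 + 1.5) = (-18.325)/2 = -9.1625 ≈ -9.163.

μ̂_MAP = -9.163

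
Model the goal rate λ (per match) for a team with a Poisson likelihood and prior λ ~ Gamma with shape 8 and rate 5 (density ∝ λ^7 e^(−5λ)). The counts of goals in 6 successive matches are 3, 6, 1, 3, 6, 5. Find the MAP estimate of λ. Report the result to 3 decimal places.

λ̂_MAP = 2.818

Σxᵢ = 3+6+1+3+6+5 = 24, with n = 6.
Posterior ∝ λ^7e^(−5λ) · λ^24e^(−6λ) = λ^31e^(−11λ), i.e. Gamma(shape=32, rate=11).
The mode of a Gamma(a, b) with a ≥ 1 (shape–rate) is (a−1)/b = 31/11 ≈ 2.818.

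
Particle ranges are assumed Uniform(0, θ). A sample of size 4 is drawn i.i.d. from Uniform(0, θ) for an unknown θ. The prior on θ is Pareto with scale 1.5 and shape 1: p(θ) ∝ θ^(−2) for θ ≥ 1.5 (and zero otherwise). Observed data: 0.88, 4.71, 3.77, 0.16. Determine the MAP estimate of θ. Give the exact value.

θ̂_MAP = 4.71

The Uniform(0, θ) likelihood is θ^(−n) for θ ≥ max(xᵢ), zero otherwise. Here max(xᵢ) = 4.71.
Posterior ∝ θ^(−2) · θ^(−4) = θ^(−6) on θ ≥ max(1.5, 4.71) = 4.71.
This density is strictly decreasing in θ, so the posterior mode lies at the lower boundary of the support.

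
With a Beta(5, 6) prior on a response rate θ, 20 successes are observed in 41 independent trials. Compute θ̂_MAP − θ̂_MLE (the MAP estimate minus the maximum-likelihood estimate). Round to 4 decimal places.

Posterior is Beta(25, 27); MAP = (25−1)/(52−2) = 24/50 ≈ 0.48000.
MLE ignores the prior: θ̂_MLE = k/n = 20/41 ≈ 0.48780.
Difference = 24/50 − 20/41 = -8/1025 ≈ -0.0078.

MAP − MLE = -0.0078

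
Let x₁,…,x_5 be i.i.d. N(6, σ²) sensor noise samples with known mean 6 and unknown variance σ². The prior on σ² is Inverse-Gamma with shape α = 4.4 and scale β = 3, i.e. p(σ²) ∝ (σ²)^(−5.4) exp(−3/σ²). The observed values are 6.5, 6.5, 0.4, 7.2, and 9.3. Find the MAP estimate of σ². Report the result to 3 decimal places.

σ̂²_MAP = 3.177

Sum of squared deviations about the known mean: SS = (6.5−6)² + (6.5−6)² + (0.4−6)² + (7.2−6)² + (9.3−6)² = 44.19.
The Normal likelihood contributes (σ²)^(−n/2) exp(−SS/(2σ²)), so the posterior is Inverse-Gamma(α + n/2, β + SS/2) = Inverse-Gamma(6.9, 25.095).
The mode of Inverse-Gamma(a, b) is b/(a+1) = 25.095/7.9 ≈ 3.177.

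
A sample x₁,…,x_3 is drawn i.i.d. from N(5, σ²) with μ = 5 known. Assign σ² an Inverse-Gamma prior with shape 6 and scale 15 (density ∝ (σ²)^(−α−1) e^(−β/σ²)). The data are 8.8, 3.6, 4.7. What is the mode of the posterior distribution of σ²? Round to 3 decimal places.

σ̂²_MAP = 2.735

Sum of squared deviations about the known mean: SS = (8.8−5)² + (3.6−5)² + (4.7−5)² = 16.49.
The Normal likelihood contributes (σ²)^(−n/2) exp(−SS/(2σ²)), so the posterior is Inverse-Gamma(α + n/2, β + SS/2) = Inverse-Gamma(7.5, 23.245).
The mode of Inverse-Gamma(a, b) is b/(a+1) = 23.245/8.5 ≈ 2.735.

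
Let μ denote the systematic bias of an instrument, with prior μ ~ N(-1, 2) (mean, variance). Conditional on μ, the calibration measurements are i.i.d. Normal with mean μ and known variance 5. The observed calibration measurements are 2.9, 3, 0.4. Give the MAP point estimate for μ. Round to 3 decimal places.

μ̂_MAP = 0.691

n = 3; x̄ = (2.9 + 3 + 0.4)/3 = 6.3/3 = 2.1.
For a Normal prior and Normal likelihood with known variance, the posterior is Normal; its mode equals its mean, the precision-weighted average.
Prior precision 1/σ₀² = 1/2 = 0.5; data precision n/σ² = 3/5 = 0.6.
μ̂ = (0.5·(-1) + 0.6·2.1) / (0.5 + 0.6) = 0.76/1.1 = 38/55 ≈ 0.691.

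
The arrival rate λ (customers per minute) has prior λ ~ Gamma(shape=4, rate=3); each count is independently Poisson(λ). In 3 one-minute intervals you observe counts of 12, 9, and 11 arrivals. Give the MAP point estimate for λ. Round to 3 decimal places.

λ̂_MAP = 5.833

Σxᵢ = 12+9+11 = 32, with n = 3.
Posterior ∝ λ^3e^(−3λ) · λ^32e^(−3λ) = λ^35e^(−6λ), i.e. Gamma(shape=36, rate=6).
The mode of a Gamma(a, b) with a ≥ 1 (shape–rate) is (a−1)/b = 35/6 ≈ 5.833.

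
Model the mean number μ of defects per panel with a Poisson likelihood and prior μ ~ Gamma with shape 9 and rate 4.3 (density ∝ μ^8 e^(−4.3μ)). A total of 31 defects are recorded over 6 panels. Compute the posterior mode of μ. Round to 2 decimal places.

Σxᵢ = 31, n = 6.
Posterior ∝ μ^8e^(−4.3μ) · μ^31e^(−6μ) = μ^39e^(−10.3μ), i.e. Gamma(shape=40, rate=10.3).
The mode of a Gamma(a, b) with a ≥ 1 (shape–rate) is (a−1)/b = 39/10.3 ≈ 3.79.

μ̂_MAP = 3.79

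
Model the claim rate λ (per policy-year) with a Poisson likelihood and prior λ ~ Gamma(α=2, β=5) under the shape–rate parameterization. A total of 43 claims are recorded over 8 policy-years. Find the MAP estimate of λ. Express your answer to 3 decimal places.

λ̂_MAP = 3.385

Σxᵢ = 43, n = 8.
Posterior ∝ λe^(−5λ) · λ^43e^(−8λ) = λ^44e^(−13λ), i.e. Gamma(shape=45, rate=13).
The mode of a Gamma(a, b) with a ≥ 1 (shape–rate) is (a−1)/b = 44/13 ≈ 3.385.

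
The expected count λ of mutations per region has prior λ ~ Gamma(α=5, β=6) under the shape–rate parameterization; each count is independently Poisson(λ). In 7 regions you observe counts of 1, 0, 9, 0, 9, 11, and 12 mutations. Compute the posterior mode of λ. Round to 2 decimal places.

Σxᵢ = 1+0+9+0+9+11+12 = 42, with n = 7.
Posterior ∝ λ^4e^(−6λ) · λ^42e^(−7λ) = λ^46e^(−13λ), i.e. Gamma(shape=47, rate=13).
The mode of a Gamma(a, b) with a ≥ 1 (shape–rate) is (a−1)/b = 46/13 ≈ 3.54.

λ̂_MAP = 3.54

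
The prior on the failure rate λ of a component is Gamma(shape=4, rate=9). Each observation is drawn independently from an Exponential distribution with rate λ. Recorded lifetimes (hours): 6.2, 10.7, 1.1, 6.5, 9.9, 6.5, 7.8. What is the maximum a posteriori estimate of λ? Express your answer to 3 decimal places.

λ̂_MAP = 0.173

The Exponential(rate=λ) likelihood is ∝ λ^n e^(−λΣtᵢ). Here n = 7 and Σtᵢ = 6.2 + 10.7 + 1.1 + 6.5 + 9.9 + 6.5 + 7.8 = 48.7.
Posterior ∝ λ^3e^(−9λ) · λ^7e^(−48.7λ) = λ^10e^(−57.7λ), i.e. Gamma(11, 57.7).
Mode = (a−1)/b = 10/57.7 ≈ 0.173.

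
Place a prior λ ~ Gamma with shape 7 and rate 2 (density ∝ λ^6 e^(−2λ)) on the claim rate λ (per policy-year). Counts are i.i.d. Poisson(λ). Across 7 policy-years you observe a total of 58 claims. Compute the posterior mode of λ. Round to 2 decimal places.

λ̂_MAP = 7.11

Σxᵢ = 58, n = 7.
Posterior ∝ λ^6e^(−2λ) · λ^58e^(−7λ) = λ^64e^(−9λ), i.e. Gamma(shape=65, rate=9).
The mode of a Gamma(a, b) with a ≥ 1 (shape–rate) is (a−1)/b = 64/9 ≈ 7.11.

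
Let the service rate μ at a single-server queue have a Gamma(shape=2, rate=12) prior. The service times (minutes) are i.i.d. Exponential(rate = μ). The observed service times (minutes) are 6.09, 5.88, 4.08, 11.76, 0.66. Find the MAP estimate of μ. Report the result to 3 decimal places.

The Exponential(rate=μ) likelihood is ∝ μ^n e^(−μΣtᵢ). Here n = 5 and Σtᵢ = 6.09 + 5.88 + 4.08 + 11.76 + 0.66 = 28.47.
Posterior ∝ μe^(−12μ) · μ^5e^(−28.47μ) = μ^6e^(−40.47μ), i.e. Gamma(7, 40.47).
Mode = (a−1)/b = 6/40.47 ≈ 0.148.

μ̂_MAP = 0.148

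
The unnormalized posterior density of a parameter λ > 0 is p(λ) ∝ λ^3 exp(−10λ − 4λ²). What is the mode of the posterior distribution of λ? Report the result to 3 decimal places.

ℓ'(λ) = 3/λ − 10 − 8λ. Setting this to zero and multiplying by λ: 8λ² + 10λ − 3 = 0.
λ = (−10 + √(10² + 4·8·3)) / (2·8) = (−10 + √196) / 16 = (−10 + 14)/16 = 1/4.
ℓ''(λ) = −3/λ² − 8 < 0, confirming a maximum.

λ̂_MAP = 0.250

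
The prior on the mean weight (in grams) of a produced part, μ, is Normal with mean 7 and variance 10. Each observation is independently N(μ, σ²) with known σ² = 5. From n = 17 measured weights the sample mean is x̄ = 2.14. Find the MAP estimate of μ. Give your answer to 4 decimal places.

n = 17, x̄ = 2.14.
For a Normal prior and Normal likelihood with known variance, the posterior is Normal; its mode equals its mean, the precision-weighted average.
Prior precision 1/σ₀² = 1/10 = 0.1; data precision n/σ² = 17/5 = 3.4.
μ̂ = (0.1·7 + 3.4·2.14) / (0.1 + 3.4) = 7.976/3.5 = 1994/875 ≈ 2.2789.

μ̂_MAP = 2.2789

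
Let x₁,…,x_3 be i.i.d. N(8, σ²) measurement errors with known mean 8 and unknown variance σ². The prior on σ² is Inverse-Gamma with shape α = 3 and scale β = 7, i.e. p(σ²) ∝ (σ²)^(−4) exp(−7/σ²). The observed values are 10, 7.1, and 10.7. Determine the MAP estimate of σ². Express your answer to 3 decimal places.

σ̂²_MAP = 2.373

Sum of squared deviations about the known mean: SS = (10−8)² + (7.1−8)² + (10.7−8)² = 12.1.
The Normal likelihood contributes (σ²)^(−n/2) exp(−SS/(2σ²)), so the posterior is Inverse-Gamma(α + n/2, β + SS/2) = Inverse-Gamma(4.5, 13.05).
The mode of Inverse-Gamma(a, b) is b/(a+1) = 13.05/5.5 ≈ 2.373.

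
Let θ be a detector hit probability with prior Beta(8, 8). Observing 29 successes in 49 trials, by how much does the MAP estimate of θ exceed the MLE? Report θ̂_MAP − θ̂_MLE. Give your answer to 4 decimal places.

MAP − MLE = -0.0204

Posterior is Beta(37, 28); MAP = (37−1)/(65−2) = 36/63 ≈ 0.57143.
MLE ignores the prior: θ̂_MLE = k/n = 29/49 ≈ 0.59184.
Difference = 36/63 − 29/49 = -1/49 ≈ -0.0204.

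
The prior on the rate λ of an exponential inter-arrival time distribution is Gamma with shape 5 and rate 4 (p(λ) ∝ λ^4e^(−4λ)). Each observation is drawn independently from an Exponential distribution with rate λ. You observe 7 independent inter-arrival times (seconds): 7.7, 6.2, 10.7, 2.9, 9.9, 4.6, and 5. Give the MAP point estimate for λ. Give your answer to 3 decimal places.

λ̂_MAP = 0.216

The Exponential(rate=λ) likelihood is ∝ λ^n e^(−λΣtᵢ). Here n = 7 and Σtᵢ = 7.7 + 6.2 + 10.7 + 2.9 + 9.9 + 4.6 + 5 = 47.
Posterior ∝ λ^4e^(−4λ) · λ^7e^(−47λ) = λ^11e^(−51λ), i.e. Gamma(12, 51).
Mode = (a−1)/b = 11/51 ≈ 0.216.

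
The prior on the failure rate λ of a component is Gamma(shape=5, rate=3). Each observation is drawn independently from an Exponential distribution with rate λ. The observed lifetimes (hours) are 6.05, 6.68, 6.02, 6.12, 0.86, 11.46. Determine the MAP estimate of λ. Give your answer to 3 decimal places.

The Exponential(rate=λ) likelihood is ∝ λ^n e^(−λΣtᵢ). Here n = 6 and Σtᵢ = 6.05 + 6.68 + 6.02 + 6.12 + 0.86 + 11.46 = 37.19.
Posterior ∝ λ^4e^(−3λ) · λ^6e^(−37.19λ) = λ^10e^(−40.19λ), i.e. Gamma(11, 40.19).
Mode = (a−1)/b = 10/40.19 ≈ 0.249.

λ̂_MAP = 0.249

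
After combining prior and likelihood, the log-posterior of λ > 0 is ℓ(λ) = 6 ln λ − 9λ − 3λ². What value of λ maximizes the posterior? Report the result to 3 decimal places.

ℓ'(λ) = 6/λ − 9 − 6λ. Setting this to zero and multiplying by λ: 6λ² + 9λ − 6 = 0.
λ = (−9 + √(9² + 4·6·6)) / (2·6) = (−9 + √225) / 12 = (−9 + 15)/12 = 1/2.
ℓ''(λ) = −6/λ² − 6 < 0, confirming a maximum.

λ̂_MAP = 0.500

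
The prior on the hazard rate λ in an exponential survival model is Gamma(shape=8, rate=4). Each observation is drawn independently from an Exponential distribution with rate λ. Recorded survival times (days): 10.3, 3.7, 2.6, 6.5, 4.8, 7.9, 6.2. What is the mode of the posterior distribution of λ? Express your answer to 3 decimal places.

λ̂_MAP = 0.304

The Exponential(rate=λ) likelihood is ∝ λ^n e^(−λΣtᵢ). Here n = 7 and Σtᵢ = 10.3 + 3.7 + 2.6 + 6.5 + 4.8 + 7.9 + 6.2 = 42.
Posterior ∝ λ^7e^(−4λ) · λ^7e^(−42λ) = λ^14e^(−46λ), i.e. Gamma(15, 46).
Mode = (a−1)/b = 14/46 ≈ 0.304.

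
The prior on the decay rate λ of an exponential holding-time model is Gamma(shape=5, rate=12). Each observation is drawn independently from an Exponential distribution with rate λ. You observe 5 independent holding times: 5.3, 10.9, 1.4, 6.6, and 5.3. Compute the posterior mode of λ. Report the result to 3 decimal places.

λ̂_MAP = 0.217

The Exponential(rate=λ) likelihood is ∝ λ^n e^(−λΣtᵢ). Here n = 5 and Σtᵢ = 5.3 + 10.9 + 1.4 + 6.6 + 5.3 = 29.5.
Posterior ∝ λ^4e^(−12λ) · λ^5e^(−29.5λ) = λ^9e^(−41.5λ), i.e. Gamma(10, 41.5).
Mode = (a−1)/b = 9/41.5 ≈ 0.217.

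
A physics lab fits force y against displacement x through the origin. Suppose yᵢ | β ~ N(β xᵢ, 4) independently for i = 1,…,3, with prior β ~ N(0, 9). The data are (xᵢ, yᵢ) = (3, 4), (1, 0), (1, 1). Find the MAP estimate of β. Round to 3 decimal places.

log p(β | y) = −Σ(yᵢ − βxᵢ)²/(2·4) − β²/(2·9) + const.
Setting the derivative to zero: Σxᵢ(yᵢ − βxᵢ)/4 − β/9 = 0, so β = Σxᵢyᵢ / (Σxᵢ² + σ²/τ²).
Σxᵢyᵢ = 3·4 + 1·0 + 1·1 = 13; Σxᵢ² = 11; σ²/τ² = 4/9.
β̂_MAP = 13 / (11 + 4/9) = 13/(103/9) = 117/103 ≈ 1.136.

β̂_MAP = 1.136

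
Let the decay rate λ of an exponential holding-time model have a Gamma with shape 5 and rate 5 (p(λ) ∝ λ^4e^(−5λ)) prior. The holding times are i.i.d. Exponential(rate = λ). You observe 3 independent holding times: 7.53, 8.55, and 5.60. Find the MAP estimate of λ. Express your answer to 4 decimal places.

The Exponential(rate=λ) likelihood is ∝ λ^n e^(−λΣtᵢ). Here n = 3 and Σtᵢ = 7.53 + 8.55 + 5.60 = 21.68.
Posterior ∝ λ^4e^(−5λ) · λ^3e^(−21.68λ) = λ^7e^(−26.68λ), i.e. Gamma(8, 26.68).
Mode = (a−1)/b = 7/26.68 ≈ 0.2624.

λ̂_MAP = 0.2624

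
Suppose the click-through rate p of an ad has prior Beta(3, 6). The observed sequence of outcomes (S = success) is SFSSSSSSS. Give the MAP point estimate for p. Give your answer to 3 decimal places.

p̂_MAP = 0.625

Prior: Beta(3, 6).
Data: 8 successes in 9 trials (from the sequence). The binomial likelihood contributes p^8(1−p)^1, so the posterior is Beta(3+8, 6+1) = Beta(11, 7).
For Beta(a, b) with a, b > 1 the mode is (a−1)/(a+b−2) = 10/16 ≈ 0.625.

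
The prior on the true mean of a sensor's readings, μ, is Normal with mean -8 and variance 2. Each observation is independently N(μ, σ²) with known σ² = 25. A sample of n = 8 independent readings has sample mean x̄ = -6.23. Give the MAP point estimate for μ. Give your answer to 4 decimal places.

n = 8, x̄ = -6.23.
For a Normal prior and Normal likelihood with known variance, the posterior is Normal; its mode equals its mean, the precision-weighted average.
Prior precision 1/σ₀² = 1/2 = 0.5; data precision n/σ² = 8/25 = 0.32.
μ̂ = (0.5·(-8) + 0.32·(-6.23)) / (0.5 + 0.32) = (-5.9936)/0.82 = -7492/1025 ≈ -7.3093.

μ̂_MAP = -7.3093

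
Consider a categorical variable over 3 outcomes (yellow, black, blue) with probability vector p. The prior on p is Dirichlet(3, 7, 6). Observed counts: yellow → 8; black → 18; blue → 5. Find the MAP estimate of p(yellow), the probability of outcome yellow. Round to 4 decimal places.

MAP estimate of p(yellow) = 0.2273

The posterior is Dirichlet(αᵢ + nᵢ) = Dirichlet(11, 25, 11).
For a Dirichlet(a₁,…,a_K) with all aᵢ > 1, the mode has j-th component (aⱼ − 1)/(Σaᵢ − K).
Here Σaᵢ = 47 and K = 3, so p(yellow) = (11 − 1)/(47 − 3) = 10/44 ≈ 0.2273.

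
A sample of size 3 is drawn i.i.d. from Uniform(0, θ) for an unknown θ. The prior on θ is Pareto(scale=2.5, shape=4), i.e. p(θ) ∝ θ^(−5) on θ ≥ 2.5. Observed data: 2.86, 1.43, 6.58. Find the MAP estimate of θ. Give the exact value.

The Uniform(0, θ) likelihood is θ^(−n) for θ ≥ max(xᵢ), zero otherwise. Here max(xᵢ) = 6.58.
Posterior ∝ θ^(−5) · θ^(−3) = θ^(−8) on θ ≥ max(2.5, 6.58) = 6.58.
This density is strictly decreasing in θ, so the posterior mode lies at the lower boundary of the support.

θ̂_MAP = 6.58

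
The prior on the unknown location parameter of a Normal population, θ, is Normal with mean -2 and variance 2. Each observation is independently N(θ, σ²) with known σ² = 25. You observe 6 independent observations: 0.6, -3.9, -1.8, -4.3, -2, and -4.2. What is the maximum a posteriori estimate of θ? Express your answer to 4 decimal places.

θ̂_MAP = -2.1946

n = 6; x̄ = (0.6 + (-3.9) + (-1.8) + (-4.3) + (-2) + (-4.2))/6 = -15.6/6 = -2.6.
For a Normal prior and Normal likelihood with known variance, the posterior is Normal; its mode equals its mean, the precision-weighted average.
Prior precision 1/σ₀² = 1/2 = 0.5; data precision n/σ² = 6/25 = 0.24.
θ̂ = (0.5·(-2) + 0.24·(-2.6)) / (0.5 + 0.24) = (-1.624)/0.74 = -406/185 ≈ -2.1946.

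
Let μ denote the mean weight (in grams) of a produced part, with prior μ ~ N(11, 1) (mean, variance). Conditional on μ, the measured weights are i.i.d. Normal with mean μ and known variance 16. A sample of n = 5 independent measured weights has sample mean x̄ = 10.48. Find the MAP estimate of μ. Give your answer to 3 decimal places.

μ̂_MAP = 10.876

n = 5, x̄ = 10.48.
For a Normal prior and Normal likelihood with known variance, the posterior is Normal; its mode equals its mean, the precision-weighted average.
Prior precision 1/σ₀² = 1/1 = 1; data precision n/σ² = 5/16 = 0.3125.
μ̂ = (1·11 + 0.3125·10.48) / (1 + 0.3125) = 14.275/1.3125 = 1142/105 ≈ 10.876.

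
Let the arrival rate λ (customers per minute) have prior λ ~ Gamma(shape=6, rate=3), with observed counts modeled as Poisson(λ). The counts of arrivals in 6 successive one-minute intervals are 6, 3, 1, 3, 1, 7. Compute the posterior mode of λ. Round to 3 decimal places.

λ̂_MAP = 2.889

Σxᵢ = 6+3+1+3+1+7 = 21, with n = 6.
Posterior ∝ λ^5e^(−3λ) · λ^21e^(−6λ) = λ^26e^(−9λ), i.e. Gamma(shape=27, rate=9).
The mode of a Gamma(a, b) with a ≥ 1 (shape–rate) is (a−1)/b = 26/9 ≈ 2.889.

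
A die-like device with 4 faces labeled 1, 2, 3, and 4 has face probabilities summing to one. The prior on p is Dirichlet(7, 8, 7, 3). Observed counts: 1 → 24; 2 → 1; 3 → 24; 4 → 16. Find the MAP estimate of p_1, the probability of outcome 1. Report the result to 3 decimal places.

MAP estimate: 0.349

The posterior is Dirichlet(αᵢ + nᵢ) = Dirichlet(31, 9, 31, 19).
For a Dirichlet(a₁,…,a_K) with all aᵢ > 1, the mode has j-th component (aⱼ − 1)/(Σaᵢ − K).
Here Σaᵢ = 90 and K = 4, so p_1 = (31 − 1)/(90 − 4) = 30/86 ≈ 0.349.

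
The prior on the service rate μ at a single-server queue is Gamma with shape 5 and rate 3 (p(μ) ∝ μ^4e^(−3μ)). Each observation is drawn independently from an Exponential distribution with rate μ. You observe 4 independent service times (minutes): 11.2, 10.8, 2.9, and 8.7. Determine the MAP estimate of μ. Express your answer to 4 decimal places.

μ̂_MAP = 0.2186

The Exponential(rate=μ) likelihood is ∝ μ^n e^(−μΣtᵢ). Here n = 4 and Σtᵢ = 11.2 + 10.8 + 2.9 + 8.7 = 33.6.
Posterior ∝ μ^4e^(−3μ) · μ^4e^(−33.6μ) = μ^8e^(−36.6μ), i.e. Gamma(9, 36.6).
Mode = (a−1)/b = 8/36.6 ≈ 0.2186.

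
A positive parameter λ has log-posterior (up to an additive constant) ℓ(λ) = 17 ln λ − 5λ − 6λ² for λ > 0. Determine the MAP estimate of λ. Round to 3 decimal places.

λ̂_MAP = 1.000

ℓ'(λ) = 17/λ − 5 − 12λ. Setting this to zero and multiplying by λ: 12λ² + 5λ − 17 = 0.
λ = (−5 + √(5² + 4·12·17)) / (2·12) = (−5 + √841) / 24 = (−5 + 29)/24 = 1.
ℓ''(λ) = −17/λ² − 12 < 0, confirming a maximum.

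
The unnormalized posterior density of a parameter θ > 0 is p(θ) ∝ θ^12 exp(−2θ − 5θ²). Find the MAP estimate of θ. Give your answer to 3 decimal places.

ℓ'(θ) = 12/θ − 2 − 10θ. Setting this to zero and multiplying by θ: 10θ² + 2θ − 12 = 0.
θ = (−2 + √(2² + 4·10·12)) / (2·10) = (−2 + √484) / 20 = (−2 + 22)/20 = 1.
ℓ''(θ) = −12/θ² − 10 < 0, confirming a maximum.

θ̂_MAP = 1.000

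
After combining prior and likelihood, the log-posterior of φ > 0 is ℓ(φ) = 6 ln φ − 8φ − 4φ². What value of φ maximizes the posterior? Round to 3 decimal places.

φ̂_MAP = 0.500

ℓ'(φ) = 6/φ − 8 − 8φ. Setting this to zero and multiplying by φ: 8φ² + 8φ − 6 = 0.
φ = (−8 + √(8² + 4·8·6)) / (2·8) = (−8 + √256) / 16 = (−8 + 16)/16 = 1/2.
ℓ''(φ) = −6/φ² − 8 < 0, confirming a maximum.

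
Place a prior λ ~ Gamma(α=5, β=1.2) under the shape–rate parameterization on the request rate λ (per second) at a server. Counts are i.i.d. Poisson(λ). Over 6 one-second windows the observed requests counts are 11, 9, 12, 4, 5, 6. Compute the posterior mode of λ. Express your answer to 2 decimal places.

λ̂_MAP = 7.08

Σxᵢ = 11+9+12+4+5+6 = 47, with n = 6.
Posterior ∝ λ^4e^(−1.2λ) · λ^47e^(−6λ) = λ^51e^(−7.2λ), i.e. Gamma(shape=52, rate=7.2).
The mode of a Gamma(a, b) with a ≥ 1 (shape–rate) is (a−1)/b = 51/7.2 ≈ 7.08.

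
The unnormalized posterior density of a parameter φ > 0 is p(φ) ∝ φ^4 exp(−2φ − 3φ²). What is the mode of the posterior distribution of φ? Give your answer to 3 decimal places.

ℓ'(φ) = 4/φ − 2 − 6φ. Setting this to zero and multiplying by φ: 6φ² + 2φ − 4 = 0.
φ = (−2 + √(2² + 4·6·4)) / (2·6) = (−2 + √100) / 12 = (−2 + 10)/12 = 2/3.
ℓ''(φ) = −4/φ² − 6 < 0, confirming a maximum.

φ̂_MAP = 0.667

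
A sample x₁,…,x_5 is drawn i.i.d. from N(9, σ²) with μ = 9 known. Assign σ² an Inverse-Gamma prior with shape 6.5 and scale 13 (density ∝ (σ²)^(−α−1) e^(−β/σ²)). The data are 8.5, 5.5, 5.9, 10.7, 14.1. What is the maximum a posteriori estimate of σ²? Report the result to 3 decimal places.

Sum of squared deviations about the known mean: SS = (8.5−9)² + (5.5−9)² + (5.9−9)² + (10.7−9)² + (14.1−9)² = 51.01.
The Normal likelihood contributes (σ²)^(−n/2) exp(−SS/(2σ²)), so the posterior is Inverse-Gamma(α + n/2, β + SS/2) = Inverse-Gamma(9, 38.505).
The mode of Inverse-Gamma(a, b) is b/(a+1) = 38.505/10 ≈ 3.851.

σ̂²_MAP = 3.851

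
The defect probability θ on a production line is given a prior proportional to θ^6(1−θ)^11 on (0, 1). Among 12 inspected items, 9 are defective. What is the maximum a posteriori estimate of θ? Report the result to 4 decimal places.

The prior density ∝ θ^6(1−θ)^11 is the kernel of Beta(7, 12).
Data: 9 successes in 12 trials. The binomial likelihood contributes θ^9(1−θ)^3, so the posterior is Beta(7+9, 12+3) = Beta(16, 15).
For Beta(a, b) with a, b > 1 the mode is (a−1)/(a+b−2) = 15/29 ≈ 0.5172.

θ̂_MAP = 0.5172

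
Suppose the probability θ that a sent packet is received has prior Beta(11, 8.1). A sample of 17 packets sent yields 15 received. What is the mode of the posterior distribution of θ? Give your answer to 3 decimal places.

Prior: Beta(11, 8.1).
Data: 15 successes in 17 trials. The binomial likelihood contributes θ^15(1−θ)^2, so the posterior is Beta(11+15, 8.1+2) = Beta(26, 10.1).
For Beta(a, b) with a, b > 1 the mode is (a−1)/(a+b−2) = 25/34.1 ≈ 0.733.

θ̂_MAP = 0.733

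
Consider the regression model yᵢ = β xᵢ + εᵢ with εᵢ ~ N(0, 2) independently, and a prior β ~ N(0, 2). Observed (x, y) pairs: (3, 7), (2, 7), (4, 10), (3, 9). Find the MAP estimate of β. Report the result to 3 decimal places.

β̂_MAP = 2.615

log p(β | y) = −Σ(yᵢ − βxᵢ)²/(2·2) − β²/(2·2) + const.
Setting the derivative to zero: Σxᵢ(yᵢ − βxᵢ)/2 − β/2 = 0, so β = Σxᵢyᵢ / (Σxᵢ² + σ²/τ²).
Σxᵢyᵢ = 3·7 + 2·7 + 4·10 + 3·9 = 102; Σxᵢ² = 38; σ²/τ² = 1.
β̂_MAP = 102 / (38 + 1) = 102/39 ≈ 2.615.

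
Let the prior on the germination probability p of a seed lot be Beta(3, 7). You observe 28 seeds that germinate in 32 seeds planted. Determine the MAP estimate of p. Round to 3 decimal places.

p̂_MAP = 0.750

Prior: Beta(3, 7).
Data: 28 successes in 32 trials. The binomial likelihood contributes p^28(1−p)^4, so the posterior is Beta(3+28, 7+4) = Beta(31, 11).
For Beta(a, b) with a, b > 1 the mode is (a−1)/(a+b−2) = 30/40 ≈ 0.750.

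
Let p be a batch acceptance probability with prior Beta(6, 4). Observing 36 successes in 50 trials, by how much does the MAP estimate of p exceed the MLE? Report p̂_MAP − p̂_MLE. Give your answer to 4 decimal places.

Posterior is Beta(42, 18); MAP = (42−1)/(60−2) = 41/58 ≈ 0.70690.
MLE ignores the prior: p̂_MLE = k/n = 36/50 ≈ 0.72000.
Difference = 41/58 − 36/50 = -19/1450 ≈ -0.0131.

MAP − MLE = -0.0131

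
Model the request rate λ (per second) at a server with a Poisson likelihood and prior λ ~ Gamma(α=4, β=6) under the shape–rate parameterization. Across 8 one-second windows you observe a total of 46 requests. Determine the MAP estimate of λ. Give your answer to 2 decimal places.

λ̂_MAP = 3.50

Σxᵢ = 46, n = 8.
Posterior ∝ λ^3e^(−6λ) · λ^46e^(−8λ) = λ^49e^(−14λ), i.e. Gamma(shape=50, rate=14).
The mode of a Gamma(a, b) with a ≥ 1 (shape–rate) is (a−1)/b = 49/14 ≈ 3.50.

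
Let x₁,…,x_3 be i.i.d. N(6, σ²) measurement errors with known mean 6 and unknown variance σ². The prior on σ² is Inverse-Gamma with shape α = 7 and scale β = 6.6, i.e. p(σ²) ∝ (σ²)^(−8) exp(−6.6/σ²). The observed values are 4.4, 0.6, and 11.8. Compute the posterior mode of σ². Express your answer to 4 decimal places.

Sum of squared deviations about the known mean: SS = (4.4−6)² + (0.6−6)² + (11.8−6)² = 65.36.
The Normal likelihood contributes (σ²)^(−n/2) exp(−SS/(2σ²)), so the posterior is Inverse-Gamma(α + n/2, β + SS/2) = Inverse-Gamma(8.5, 39.28).
The mode of Inverse-Gamma(a, b) is b/(a+1) = 39.28/9.5 ≈ 4.1347.

σ̂²_MAP = 4.1347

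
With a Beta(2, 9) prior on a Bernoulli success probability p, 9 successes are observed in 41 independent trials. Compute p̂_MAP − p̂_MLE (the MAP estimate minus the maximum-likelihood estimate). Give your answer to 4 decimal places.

MAP − MLE = -0.0195

Posterior is Beta(11, 41); MAP = (11−1)/(52−2) = 10/50 ≈ 0.20000.
MLE ignores the prior: p̂_MLE = k/n = 9/41 ≈ 0.21951.
Difference = 10/50 − 9/41 = -4/205 ≈ -0.0195.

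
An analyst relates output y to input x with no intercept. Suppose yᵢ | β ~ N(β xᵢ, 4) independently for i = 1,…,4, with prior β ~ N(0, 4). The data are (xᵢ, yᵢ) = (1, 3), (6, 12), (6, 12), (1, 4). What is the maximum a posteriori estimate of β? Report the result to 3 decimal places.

β̂_MAP = 2.013

log p(β | y) = −Σ(yᵢ − βxᵢ)²/(2·4) − β²/(2·4) + const.
Setting the derivative to zero: Σxᵢ(yᵢ − βxᵢ)/4 − β/4 = 0, so β = Σxᵢyᵢ / (Σxᵢ² + σ²/τ²).
Σxᵢyᵢ = 1·3 + 6·12 + 6·12 + 1·4 = 151; Σxᵢ² = 74; σ²/τ² = 1.
β̂_MAP = 151 / (74 + 1) = 151/75 ≈ 2.013.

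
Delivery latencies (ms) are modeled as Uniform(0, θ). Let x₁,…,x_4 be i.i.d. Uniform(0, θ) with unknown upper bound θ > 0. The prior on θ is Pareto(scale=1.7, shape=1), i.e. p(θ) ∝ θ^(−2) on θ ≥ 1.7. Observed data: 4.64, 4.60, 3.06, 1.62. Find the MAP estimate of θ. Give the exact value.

θ̂_MAP = 4.64

The Uniform(0, θ) likelihood is θ^(−n) for θ ≥ max(xᵢ), zero otherwise. Here max(xᵢ) = 4.64.
Posterior ∝ θ^(−2) · θ^(−4) = θ^(−6) on θ ≥ max(1.7, 4.64) = 4.64.
This density is strictly decreasing in θ, so the posterior mode lies at the lower boundary of the support.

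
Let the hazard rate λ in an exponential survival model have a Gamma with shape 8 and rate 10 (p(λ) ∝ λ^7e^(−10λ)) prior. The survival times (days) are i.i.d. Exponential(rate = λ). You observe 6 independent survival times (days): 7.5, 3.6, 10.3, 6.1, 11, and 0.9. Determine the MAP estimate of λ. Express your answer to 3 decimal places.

The Exponential(rate=λ) likelihood is ∝ λ^n e^(−λΣtᵢ). Here n = 6 and Σtᵢ = 7.5 + 3.6 + 10.3 + 6.1 + 11 + 0.9 = 39.4.
Posterior ∝ λ^7e^(−10λ) · λ^6e^(−39.4λ) = λ^13e^(−49.4λ), i.e. Gamma(14, 49.4).
Mode = (a−1)/b = 13/49.4 ≈ 0.263.

λ̂_MAP = 0.263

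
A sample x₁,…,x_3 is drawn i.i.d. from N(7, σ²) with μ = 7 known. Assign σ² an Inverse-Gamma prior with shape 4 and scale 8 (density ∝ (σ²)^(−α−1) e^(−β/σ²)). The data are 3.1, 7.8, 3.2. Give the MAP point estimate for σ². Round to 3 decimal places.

σ̂²_MAP = 3.561

Sum of squared deviations about the known mean: SS = (3.1−7)² + (7.8−7)² + (3.2−7)² = 30.29.
The Normal likelihood contributes (σ²)^(−n/2) exp(−SS/(2σ²)), so the posterior is Inverse-Gamma(α + n/2, β + SS/2) = Inverse-Gamma(5.5, 23.145).
The mode of Inverse-Gamma(a, b) is b/(a+1) = 23.145/6.5 ≈ 3.561.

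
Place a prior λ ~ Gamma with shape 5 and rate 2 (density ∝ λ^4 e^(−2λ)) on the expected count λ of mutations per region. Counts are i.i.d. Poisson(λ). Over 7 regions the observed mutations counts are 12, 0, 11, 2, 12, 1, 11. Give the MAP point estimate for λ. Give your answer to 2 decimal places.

Σxᵢ = 12+0+11+2+12+1+11 = 49, with n = 7.
Posterior ∝ λ^4e^(−2λ) · λ^49e^(−7λ) = λ^53e^(−9λ), i.e. Gamma(shape=54, rate=9).
The mode of a Gamma(a, b) with a ≥ 1 (shape–rate) is (a−1)/b = 53/9 ≈ 5.89.

λ̂_MAP = 5.89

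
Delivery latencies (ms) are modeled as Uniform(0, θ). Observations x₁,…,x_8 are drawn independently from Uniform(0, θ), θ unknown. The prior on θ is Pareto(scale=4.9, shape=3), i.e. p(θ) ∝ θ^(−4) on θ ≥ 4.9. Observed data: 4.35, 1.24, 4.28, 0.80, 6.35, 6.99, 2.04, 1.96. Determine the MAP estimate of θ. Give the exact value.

The Uniform(0, θ) likelihood is θ^(−n) for θ ≥ max(xᵢ), zero otherwise. Here max(xᵢ) = 6.99.
Posterior ∝ θ^(−4) · θ^(−8) = θ^(−12) on θ ≥ max(4.9, 6.99) = 6.99.
This density is strictly decreasing in θ, so the posterior mode lies at the lower boundary of the support.

θ̂_MAP = 6.99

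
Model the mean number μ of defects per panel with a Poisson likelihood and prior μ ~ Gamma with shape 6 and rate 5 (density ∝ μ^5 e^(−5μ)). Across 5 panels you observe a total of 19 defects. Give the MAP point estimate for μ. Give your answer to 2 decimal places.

μ̂_MAP = 2.40

Σxᵢ = 19, n = 5.
Posterior ∝ μ^5e^(−5μ) · μ^19e^(−5μ) = μ^24e^(−10μ), i.e. Gamma(shape=25, rate=10).
The mode of a Gamma(a, b) with a ≥ 1 (shape–rate) is (a−1)/b = 24/10 ≈ 2.40.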